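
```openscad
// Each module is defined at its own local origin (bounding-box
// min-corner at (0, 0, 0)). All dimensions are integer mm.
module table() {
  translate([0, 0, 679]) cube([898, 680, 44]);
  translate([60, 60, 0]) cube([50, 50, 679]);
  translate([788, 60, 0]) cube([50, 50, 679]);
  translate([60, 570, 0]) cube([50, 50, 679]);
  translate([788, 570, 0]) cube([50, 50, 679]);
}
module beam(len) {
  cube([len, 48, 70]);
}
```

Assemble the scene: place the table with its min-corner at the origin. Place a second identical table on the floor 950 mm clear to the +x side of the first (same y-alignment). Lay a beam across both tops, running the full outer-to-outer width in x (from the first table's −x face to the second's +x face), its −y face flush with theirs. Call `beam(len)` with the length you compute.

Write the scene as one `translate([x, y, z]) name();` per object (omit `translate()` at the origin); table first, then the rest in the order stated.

table();
translate([1848, 0, 0]) table();
translate([0, 0, 723]) beam(2746);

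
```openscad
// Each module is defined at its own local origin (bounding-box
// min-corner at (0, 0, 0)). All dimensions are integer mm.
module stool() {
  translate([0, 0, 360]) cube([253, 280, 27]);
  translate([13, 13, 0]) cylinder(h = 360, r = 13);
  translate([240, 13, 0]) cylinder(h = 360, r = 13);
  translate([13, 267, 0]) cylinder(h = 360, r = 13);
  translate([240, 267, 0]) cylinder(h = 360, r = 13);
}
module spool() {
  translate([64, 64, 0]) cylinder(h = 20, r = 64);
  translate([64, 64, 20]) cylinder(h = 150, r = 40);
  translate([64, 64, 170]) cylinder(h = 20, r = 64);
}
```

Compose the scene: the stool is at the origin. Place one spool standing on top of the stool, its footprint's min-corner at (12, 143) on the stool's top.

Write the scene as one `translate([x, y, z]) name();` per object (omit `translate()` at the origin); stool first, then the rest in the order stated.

stool();
translate([12, 143, 387]) spool();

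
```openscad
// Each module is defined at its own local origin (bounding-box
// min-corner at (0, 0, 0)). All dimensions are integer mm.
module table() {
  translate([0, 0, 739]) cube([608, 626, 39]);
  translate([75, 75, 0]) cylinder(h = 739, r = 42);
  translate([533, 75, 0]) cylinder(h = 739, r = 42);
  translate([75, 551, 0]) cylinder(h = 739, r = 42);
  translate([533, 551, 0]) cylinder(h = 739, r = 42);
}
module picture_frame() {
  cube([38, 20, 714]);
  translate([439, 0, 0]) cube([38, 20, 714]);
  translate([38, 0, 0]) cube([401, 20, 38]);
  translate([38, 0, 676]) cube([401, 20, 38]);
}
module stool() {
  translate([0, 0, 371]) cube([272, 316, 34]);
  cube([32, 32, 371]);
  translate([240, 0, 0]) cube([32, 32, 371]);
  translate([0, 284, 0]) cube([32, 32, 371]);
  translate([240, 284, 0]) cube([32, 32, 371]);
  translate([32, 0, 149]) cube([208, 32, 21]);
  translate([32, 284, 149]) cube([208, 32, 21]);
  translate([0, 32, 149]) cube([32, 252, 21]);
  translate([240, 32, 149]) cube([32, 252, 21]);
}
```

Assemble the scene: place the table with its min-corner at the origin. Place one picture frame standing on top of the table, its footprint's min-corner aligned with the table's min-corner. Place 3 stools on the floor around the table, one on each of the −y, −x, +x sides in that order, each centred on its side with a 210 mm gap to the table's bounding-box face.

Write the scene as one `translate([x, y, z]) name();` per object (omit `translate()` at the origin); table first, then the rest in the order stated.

table();
translate([0, 0, 778]) picture_frame();
translate([168, -526, 0]) stool();
translate([-482, 155, 0]) stool();
translate([818, 155, 0]) stool();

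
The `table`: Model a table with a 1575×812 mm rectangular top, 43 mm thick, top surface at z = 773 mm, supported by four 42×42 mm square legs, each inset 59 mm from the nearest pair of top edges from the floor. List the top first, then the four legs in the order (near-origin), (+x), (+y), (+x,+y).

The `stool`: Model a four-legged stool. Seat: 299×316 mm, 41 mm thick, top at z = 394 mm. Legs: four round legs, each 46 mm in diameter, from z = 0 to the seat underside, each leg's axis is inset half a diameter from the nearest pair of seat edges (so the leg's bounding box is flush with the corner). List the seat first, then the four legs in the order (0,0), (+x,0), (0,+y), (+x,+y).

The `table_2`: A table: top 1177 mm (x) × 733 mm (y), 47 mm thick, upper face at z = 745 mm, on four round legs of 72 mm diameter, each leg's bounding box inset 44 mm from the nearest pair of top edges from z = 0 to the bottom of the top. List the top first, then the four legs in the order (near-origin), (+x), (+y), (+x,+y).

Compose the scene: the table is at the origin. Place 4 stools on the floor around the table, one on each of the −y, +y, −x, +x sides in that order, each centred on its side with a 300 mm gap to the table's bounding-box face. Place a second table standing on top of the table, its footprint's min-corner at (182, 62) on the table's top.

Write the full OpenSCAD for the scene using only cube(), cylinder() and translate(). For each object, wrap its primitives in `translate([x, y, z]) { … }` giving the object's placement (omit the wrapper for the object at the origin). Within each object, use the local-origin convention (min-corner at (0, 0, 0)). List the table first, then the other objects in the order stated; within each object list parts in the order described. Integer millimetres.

translate([0, 0, 730]) cube([1575, 812, 43]);
translate([59, 59, 0]) cube([42, 42, 730]);
translate([1474, 59, 0]) cube([42, 42, 730]);
translate([59, 711, 0]) cube([42, 42, 730]);
translate([1474, 711, 0]) cube([42, 42, 730]);
translate([638, -616, 0]) {
  translate([0, 0, 353]) cube([299, 316, 41]);
  translate([23, 23, 0]) cylinder(h = 353, r = 23);
  translate([276, 23, 0]) cylinder(h = 353, r = 23);
  translate([23, 293, 0]) cylinder(h = 353, r = 23);
  translate([276, 293, 0]) cylinder(h = 353, r = 23);
}
translate([638, 1112, 0]) {
  translate([0, 0, 353]) cube([299, 316, 41]);
  translate([23, 23, 0]) cylinder(h = 353, r = 23);
  translate([276, 23, 0]) cylinder(h = 353, r = 23);
  translate([23, 293, 0]) cylinder(h = 353, r = 23);
  translate([276, 293, 0]) cylinder(h = 353, r = 23);
}
translate([-599, 248, 0]) {
  translate([0, 0, 353]) cube([299, 316, 41]);
  translate([23, 23, 0]) cylinder(h = 353, r = 23);
  translate([276, 23, 0]) cylinder(h = 353, r = 23);
  translate([23, 293, 0]) cylinder(h = 353, r = 23);
  translate([276, 293, 0]) cylinder(h = 353, r = 23);
}
translate([1875, 248, 0]) {
  translate([0, 0, 353]) cube([299, 316, 41]);
  translate([23, 23, 0]) cylinder(h = 353, r = 23);
  translate([276, 23, 0]) cylinder(h = 353, r = 23);
  translate([23, 293, 0]) cylinder(h = 353, r = 23);
  translate([276, 293, 0]) cylinder(h = 353, r = 23);
}
translate([182, 62, 773]) {
  translate([0, 0, 698]) cube([1177, 733, 47]);
  translate([80, 80, 0]) cylinder(h = 698, r = 36);
  translate([1097, 80, 0]) cylinder(h = 698, r = 36);
  translate([80, 653, 0]) cylinder(h = 698, r = 36);
  translate([1097, 653, 0]) cylinder(h = 698, r = 36);
}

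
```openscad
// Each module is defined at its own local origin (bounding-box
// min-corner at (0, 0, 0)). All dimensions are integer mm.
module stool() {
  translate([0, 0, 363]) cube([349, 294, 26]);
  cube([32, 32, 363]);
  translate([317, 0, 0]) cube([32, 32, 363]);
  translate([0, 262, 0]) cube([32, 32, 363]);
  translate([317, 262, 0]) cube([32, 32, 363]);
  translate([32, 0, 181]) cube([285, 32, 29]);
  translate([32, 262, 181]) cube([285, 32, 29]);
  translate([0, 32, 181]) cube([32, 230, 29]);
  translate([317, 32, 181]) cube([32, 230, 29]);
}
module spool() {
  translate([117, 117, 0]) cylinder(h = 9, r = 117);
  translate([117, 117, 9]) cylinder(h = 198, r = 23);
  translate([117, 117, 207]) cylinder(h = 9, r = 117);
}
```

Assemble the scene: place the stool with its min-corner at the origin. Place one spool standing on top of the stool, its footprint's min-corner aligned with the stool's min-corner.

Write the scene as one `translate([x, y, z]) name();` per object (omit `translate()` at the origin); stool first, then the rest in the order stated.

stool();
translate([0, 0, 389]) spool();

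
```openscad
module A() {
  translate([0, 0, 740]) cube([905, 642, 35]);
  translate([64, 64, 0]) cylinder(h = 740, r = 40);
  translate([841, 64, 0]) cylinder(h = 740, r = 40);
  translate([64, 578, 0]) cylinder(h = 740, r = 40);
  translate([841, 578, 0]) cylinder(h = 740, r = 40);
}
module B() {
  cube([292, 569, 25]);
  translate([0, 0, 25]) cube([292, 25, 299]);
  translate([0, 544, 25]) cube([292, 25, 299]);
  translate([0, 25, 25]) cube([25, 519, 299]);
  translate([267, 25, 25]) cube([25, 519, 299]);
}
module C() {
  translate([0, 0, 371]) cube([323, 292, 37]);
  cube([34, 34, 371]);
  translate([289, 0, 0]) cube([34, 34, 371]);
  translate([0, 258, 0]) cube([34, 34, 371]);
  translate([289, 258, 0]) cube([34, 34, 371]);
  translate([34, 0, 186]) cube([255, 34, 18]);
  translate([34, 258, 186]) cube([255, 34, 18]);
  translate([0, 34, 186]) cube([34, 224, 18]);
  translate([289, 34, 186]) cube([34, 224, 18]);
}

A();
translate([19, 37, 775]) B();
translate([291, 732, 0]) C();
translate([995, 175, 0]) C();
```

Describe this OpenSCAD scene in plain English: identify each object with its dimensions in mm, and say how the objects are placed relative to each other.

A is a table: top 905 mm (x) × 642 mm (y), 35 mm thick, upper face at z = 775 mm, on four round legs of 80 mm diameter, each leg's bounding box inset 24 mm from the nearest pair of top edges, running from z = 0 to the bottom of the top.

B is an open-topped rectangular box: outside dimensions 292×569×324 mm, with a uniform wall and base thickness of 25 mm. The base is a full 292×569 slab on the floor; four walls sit on top of the base. The front and back walls (the −y and +y sides) span the full width; the two side walls fit between them.

C is a four-legged stool. The seat is 323×292 mm, 37 mm thick, top at z = 408 mm. It stands on four square legs, each 34×34 mm in cross-section, from z = 0 to the seat underside, each flush with a corner of the seat. Four stretchers, 34 mm wide and 18 mm tall, connect adjacent legs with their undersides at z = 186 mm, each running between the inner faces of the legs it joins and aligned with the legs' outer faces on the other axis.

The open box is on top of the table. Two stools sit around the table at the +y, +x sides.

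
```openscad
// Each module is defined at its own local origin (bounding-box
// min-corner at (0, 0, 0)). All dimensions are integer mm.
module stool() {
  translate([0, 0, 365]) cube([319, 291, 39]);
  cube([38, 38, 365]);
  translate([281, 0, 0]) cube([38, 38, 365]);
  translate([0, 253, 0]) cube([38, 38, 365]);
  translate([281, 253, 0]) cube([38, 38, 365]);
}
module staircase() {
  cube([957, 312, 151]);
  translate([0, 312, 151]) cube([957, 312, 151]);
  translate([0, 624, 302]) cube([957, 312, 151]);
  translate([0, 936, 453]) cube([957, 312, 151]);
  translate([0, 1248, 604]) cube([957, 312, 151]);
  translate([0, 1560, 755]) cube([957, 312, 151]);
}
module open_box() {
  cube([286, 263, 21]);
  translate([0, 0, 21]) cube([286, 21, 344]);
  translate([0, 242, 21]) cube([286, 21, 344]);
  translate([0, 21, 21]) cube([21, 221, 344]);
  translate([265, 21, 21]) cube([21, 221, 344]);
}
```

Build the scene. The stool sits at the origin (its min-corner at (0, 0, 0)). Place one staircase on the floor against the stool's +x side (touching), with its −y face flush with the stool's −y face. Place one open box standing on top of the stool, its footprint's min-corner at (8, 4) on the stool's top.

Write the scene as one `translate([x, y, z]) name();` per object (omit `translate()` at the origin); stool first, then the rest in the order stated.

stool();
translate([319, 0, 0]) staircase();
translate([8, 4, 404]) open_box();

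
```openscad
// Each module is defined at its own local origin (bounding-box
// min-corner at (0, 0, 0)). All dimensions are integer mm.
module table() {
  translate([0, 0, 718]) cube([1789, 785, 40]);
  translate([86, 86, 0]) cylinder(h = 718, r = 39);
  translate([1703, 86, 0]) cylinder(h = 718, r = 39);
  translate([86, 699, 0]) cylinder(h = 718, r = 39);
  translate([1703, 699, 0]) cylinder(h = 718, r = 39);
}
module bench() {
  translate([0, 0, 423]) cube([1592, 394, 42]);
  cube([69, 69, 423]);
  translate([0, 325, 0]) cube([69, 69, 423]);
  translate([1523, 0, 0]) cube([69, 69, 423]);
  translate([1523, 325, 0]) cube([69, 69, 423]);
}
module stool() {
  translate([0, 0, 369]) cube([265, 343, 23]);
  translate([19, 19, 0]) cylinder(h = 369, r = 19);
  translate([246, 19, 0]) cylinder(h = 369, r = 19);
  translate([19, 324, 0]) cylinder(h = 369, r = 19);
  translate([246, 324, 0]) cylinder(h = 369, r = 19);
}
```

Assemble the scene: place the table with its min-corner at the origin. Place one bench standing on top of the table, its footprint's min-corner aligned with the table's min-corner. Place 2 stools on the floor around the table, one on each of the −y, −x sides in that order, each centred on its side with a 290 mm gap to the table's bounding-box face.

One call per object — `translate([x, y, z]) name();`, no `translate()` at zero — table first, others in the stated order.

table();
translate([0, 0, 758]) bench();
translate([762, -633, 0]) stool();
translate([-555, 221, 0]) stool();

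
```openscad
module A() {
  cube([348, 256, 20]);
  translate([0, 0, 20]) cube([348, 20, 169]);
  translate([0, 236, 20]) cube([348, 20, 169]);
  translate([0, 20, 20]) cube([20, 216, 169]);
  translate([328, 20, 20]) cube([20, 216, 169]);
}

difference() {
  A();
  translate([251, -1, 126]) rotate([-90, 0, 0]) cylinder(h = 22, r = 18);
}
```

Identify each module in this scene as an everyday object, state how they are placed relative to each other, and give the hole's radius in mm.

The subtracted cylinder has r = 18 mm.

A is an open box. The open box has a circular hole through its front wall. The hole's radius is 18 mm.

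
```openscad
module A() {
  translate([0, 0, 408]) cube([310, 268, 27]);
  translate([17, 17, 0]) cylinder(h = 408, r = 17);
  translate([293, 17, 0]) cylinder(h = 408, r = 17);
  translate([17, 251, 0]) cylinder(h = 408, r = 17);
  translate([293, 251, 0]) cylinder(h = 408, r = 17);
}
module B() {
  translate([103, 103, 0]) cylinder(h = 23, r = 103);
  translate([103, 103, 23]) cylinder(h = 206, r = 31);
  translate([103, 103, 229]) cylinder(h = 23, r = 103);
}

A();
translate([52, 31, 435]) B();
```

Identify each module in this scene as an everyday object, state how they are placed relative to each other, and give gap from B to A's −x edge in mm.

A is a stool. B is a spool. The spool is on top of the stool, centred. The gap from the spool to the stool's −x edge is 52 mm.

The spool's min-x is at 52; the stool's min-x is 0; gap = 52 mm.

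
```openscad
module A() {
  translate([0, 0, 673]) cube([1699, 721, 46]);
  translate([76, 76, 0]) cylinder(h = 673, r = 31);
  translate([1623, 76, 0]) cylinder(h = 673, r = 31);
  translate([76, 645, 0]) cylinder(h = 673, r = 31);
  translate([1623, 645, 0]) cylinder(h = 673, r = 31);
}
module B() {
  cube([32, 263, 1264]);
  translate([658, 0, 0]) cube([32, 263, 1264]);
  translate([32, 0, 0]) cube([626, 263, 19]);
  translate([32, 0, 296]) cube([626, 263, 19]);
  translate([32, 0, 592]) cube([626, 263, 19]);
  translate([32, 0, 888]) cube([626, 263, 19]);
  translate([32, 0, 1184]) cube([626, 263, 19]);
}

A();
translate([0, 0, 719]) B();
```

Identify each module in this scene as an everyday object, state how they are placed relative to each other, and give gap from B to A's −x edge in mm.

The bookshelf's min-x is at 0; the table's min-x is 0; gap = 0 mm.

A is a table. B is a bookshelf. The bookshelf is on top of the table. The gap from the bookshelf to the table's −x edge is 0 mm.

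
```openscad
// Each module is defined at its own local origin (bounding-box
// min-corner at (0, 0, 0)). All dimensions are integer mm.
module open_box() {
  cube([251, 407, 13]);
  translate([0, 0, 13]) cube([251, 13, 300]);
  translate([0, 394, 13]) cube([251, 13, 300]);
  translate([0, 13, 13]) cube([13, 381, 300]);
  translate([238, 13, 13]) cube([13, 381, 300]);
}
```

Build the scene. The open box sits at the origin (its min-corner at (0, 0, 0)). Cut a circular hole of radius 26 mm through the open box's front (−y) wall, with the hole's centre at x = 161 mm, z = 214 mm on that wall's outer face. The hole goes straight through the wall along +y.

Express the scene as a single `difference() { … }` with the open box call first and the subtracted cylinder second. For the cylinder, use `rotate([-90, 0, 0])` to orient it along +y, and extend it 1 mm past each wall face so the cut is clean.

difference() {
  open_box();
  translate([161, -1, 214]) rotate([-90, 0, 0]) cylinder(h = 15, r = 26);
}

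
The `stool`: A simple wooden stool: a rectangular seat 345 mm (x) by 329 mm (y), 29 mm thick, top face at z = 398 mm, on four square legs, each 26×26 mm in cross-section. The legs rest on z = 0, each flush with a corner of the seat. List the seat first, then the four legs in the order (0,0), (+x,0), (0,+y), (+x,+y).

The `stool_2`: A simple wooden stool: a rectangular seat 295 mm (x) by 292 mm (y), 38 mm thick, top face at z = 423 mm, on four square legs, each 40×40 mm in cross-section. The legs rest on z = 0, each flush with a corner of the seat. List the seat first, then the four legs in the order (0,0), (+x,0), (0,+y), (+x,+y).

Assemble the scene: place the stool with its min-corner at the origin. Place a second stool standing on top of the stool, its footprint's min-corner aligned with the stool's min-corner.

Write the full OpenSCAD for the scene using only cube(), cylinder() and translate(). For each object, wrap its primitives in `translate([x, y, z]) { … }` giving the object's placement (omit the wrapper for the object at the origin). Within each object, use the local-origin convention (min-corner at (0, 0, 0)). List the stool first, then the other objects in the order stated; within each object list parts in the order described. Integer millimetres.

translate([0, 0, 369]) cube([345, 329, 29]);
cube([26, 26, 369]);
translate([319, 0, 0]) cube([26, 26, 369]);
translate([0, 303, 0]) cube([26, 26, 369]);
translate([319, 303, 0]) cube([26, 26, 369]);
translate([0, 0, 398]) {
  translate([0, 0, 385]) cube([295, 292, 38]);
  cube([40, 40, 385]);
  translate([255, 0, 0]) cube([40, 40, 385]);
  translate([0, 252, 0]) cube([40, 40, 385]);
  translate([255, 252, 0]) cube([40, 40, 385]);
}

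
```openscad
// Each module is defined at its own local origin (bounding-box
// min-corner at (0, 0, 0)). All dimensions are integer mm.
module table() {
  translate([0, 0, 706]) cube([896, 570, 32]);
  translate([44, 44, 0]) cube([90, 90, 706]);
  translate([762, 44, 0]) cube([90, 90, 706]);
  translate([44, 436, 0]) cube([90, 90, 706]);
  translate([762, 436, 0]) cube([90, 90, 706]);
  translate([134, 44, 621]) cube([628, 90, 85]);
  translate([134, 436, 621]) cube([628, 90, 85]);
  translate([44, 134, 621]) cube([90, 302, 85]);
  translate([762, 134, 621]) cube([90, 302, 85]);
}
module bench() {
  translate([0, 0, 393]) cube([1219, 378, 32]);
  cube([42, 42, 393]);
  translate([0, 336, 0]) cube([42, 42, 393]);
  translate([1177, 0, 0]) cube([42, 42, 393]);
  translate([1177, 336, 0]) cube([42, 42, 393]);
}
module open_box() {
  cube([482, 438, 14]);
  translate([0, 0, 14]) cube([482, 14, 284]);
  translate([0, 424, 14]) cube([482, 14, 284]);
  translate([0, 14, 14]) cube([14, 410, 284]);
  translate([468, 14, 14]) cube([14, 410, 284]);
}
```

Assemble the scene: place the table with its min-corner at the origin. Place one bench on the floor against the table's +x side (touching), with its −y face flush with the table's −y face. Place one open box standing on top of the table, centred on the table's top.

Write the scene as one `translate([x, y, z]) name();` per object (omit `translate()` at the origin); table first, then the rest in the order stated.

table();
translate([896, 0, 0]) bench();
translate([207, 66, 738]) open_box();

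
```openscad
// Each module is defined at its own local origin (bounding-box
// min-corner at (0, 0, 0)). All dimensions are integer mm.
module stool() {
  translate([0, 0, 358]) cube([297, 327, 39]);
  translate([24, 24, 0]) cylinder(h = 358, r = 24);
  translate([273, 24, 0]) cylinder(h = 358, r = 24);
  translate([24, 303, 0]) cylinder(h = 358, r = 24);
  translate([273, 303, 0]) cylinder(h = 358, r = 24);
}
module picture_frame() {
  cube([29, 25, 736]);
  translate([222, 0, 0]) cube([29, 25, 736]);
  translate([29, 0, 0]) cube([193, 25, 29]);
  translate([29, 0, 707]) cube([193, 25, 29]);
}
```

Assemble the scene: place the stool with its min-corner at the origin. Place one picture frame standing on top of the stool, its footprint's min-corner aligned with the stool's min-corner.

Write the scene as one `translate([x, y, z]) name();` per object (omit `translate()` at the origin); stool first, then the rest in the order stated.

stool();
translate([0, 0, 397]) picture_frame();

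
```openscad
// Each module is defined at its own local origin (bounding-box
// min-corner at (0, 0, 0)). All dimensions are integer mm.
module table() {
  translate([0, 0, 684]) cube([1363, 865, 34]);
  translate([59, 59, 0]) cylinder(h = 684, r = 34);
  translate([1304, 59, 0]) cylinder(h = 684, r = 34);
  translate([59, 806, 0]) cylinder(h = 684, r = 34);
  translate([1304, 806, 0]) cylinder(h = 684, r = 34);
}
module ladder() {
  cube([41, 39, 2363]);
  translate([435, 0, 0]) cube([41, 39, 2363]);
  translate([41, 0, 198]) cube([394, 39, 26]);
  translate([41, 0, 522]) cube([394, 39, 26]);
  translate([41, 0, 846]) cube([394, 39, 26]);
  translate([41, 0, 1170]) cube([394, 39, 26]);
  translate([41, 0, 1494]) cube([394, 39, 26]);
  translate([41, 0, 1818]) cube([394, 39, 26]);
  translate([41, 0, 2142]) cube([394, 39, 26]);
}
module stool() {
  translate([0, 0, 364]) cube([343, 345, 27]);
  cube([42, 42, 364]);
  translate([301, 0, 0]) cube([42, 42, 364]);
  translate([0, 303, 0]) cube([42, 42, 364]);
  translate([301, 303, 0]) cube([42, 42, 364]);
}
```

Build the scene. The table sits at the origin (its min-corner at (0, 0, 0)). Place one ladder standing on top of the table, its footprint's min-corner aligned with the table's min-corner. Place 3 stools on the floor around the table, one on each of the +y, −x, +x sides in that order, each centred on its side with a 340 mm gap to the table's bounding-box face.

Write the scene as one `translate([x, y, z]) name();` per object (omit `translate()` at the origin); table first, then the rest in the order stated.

table();
translate([0, 0, 718]) ladder();
translate([510, 1205, 0]) stool();
translate([-683, 260, 0]) stool();
translate([1703, 260, 0]) stool();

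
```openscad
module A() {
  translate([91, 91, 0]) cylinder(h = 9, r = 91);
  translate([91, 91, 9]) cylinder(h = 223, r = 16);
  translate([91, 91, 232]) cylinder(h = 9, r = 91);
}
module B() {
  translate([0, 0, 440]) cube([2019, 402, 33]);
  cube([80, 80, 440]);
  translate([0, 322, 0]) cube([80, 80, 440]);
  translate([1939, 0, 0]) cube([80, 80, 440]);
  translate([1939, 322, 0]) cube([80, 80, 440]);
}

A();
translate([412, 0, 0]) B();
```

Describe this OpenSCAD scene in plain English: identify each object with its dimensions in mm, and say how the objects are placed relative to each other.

A is a spool: two coaxial disc flanges of radius 91 mm and thickness 9 mm, joined by a core cylinder of radius 16 mm and height 223 mm. The lower flange rests on z = 0 and the three cylinders share a vertical axis.

B is a long wooden bench with a 2019 mm (x) × 402 mm (y) seat, 33 mm thick, its top surface 473 mm above the floor. Four 80 mm square legs at the seat corners, flush with the edges, run from z = 0 to the seat underside.

The bench is on the floor beside the spool on its +x side.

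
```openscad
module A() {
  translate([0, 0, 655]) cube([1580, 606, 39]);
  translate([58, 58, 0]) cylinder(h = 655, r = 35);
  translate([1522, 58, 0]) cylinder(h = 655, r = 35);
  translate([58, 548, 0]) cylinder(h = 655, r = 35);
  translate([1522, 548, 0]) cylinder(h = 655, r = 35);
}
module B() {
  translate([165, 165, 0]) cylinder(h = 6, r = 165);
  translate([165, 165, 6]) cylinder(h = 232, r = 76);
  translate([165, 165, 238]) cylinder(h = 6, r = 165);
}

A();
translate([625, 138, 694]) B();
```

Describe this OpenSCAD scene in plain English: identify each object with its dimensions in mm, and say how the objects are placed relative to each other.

A is a rectangular dining table. The top is 1580×606×39 mm with its upper surface at z = 694 mm. It stands on four round legs of 70 mm diameter, each leg's bounding box inset 23 mm from the nearest pair of top edges, running from the floor to the underside of the top.

B is a spool: two coaxial disc flanges of radius 165 mm and thickness 6 mm, joined by a core cylinder of radius 76 mm and height 232 mm. The lower flange rests on z = 0 and the three cylinders share a vertical axis.

The spool is on top of the table, centred.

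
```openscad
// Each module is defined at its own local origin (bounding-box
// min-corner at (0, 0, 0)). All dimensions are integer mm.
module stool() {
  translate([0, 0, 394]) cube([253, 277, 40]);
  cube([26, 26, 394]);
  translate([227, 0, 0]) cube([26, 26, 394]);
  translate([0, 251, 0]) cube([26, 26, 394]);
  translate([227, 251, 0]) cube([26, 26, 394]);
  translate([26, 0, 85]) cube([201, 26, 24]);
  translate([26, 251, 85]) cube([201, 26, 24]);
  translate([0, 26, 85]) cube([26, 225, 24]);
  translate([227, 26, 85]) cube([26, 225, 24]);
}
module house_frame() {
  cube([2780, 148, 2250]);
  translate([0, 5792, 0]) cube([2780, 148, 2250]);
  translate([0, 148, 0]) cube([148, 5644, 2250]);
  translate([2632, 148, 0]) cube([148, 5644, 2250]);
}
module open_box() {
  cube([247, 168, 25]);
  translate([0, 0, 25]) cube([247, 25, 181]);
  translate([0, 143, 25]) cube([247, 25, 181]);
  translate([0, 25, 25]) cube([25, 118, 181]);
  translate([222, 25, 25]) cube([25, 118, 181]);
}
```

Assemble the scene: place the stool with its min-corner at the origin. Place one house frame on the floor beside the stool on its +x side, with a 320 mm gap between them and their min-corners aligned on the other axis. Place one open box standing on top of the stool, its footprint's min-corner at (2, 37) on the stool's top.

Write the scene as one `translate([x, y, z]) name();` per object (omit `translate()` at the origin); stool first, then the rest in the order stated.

stool();
translate([573, 0, 0]) house_frame();
translate([2, 37, 434]) open_box();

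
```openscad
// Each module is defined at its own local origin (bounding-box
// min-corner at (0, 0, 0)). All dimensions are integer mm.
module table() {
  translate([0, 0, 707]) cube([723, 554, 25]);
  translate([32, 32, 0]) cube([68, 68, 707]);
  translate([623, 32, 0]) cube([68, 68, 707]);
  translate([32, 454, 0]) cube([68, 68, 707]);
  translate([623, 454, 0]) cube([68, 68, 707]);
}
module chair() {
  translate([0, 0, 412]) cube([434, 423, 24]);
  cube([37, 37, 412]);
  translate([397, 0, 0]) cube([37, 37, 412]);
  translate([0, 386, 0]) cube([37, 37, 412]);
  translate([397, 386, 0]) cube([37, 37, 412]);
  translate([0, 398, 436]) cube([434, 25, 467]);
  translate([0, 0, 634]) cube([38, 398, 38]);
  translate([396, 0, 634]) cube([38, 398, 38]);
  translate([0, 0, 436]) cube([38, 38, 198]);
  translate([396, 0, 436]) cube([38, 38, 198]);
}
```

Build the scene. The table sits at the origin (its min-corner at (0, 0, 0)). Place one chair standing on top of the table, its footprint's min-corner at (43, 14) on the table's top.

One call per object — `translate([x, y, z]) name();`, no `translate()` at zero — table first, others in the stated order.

table();
translate([43, 14, 732]) chair();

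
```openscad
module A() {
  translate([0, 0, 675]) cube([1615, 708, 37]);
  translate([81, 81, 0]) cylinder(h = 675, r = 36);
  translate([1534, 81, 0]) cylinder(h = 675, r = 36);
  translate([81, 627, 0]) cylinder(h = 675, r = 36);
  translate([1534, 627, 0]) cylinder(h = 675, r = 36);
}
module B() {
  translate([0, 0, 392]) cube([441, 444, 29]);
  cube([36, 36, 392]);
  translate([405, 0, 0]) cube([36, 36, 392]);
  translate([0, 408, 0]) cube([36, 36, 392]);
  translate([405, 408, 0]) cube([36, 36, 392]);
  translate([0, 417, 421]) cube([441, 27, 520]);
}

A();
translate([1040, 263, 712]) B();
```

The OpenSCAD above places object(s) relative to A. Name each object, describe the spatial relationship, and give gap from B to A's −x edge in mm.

The chair's min-x is at 1040; the table's min-x is 0; gap = 1040 mm.

A is a table. B is a chair. The chair is on top of the table. The gap from the chair to the table's −x edge is 1040 mm.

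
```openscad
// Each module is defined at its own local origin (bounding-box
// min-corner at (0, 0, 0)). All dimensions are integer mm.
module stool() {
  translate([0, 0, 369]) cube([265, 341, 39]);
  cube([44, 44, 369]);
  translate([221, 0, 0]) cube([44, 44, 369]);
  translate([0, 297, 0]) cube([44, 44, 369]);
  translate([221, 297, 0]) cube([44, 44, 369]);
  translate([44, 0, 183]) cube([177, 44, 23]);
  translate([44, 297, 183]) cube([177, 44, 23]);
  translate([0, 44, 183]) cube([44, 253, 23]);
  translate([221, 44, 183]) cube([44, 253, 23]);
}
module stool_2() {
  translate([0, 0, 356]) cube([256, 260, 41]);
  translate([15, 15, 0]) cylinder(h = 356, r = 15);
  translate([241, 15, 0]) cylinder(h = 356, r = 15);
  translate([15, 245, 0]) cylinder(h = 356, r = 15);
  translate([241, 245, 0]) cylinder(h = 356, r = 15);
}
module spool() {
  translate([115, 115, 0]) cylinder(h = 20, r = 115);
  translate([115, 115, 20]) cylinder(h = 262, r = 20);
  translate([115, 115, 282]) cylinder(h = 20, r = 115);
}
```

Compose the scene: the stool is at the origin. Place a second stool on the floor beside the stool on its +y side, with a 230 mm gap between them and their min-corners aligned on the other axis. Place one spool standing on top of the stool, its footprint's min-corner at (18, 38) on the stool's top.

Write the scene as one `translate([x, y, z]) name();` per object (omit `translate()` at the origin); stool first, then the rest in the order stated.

stool();
translate([0, 571, 0]) stool_2();
translate([18, 38, 408]) spool();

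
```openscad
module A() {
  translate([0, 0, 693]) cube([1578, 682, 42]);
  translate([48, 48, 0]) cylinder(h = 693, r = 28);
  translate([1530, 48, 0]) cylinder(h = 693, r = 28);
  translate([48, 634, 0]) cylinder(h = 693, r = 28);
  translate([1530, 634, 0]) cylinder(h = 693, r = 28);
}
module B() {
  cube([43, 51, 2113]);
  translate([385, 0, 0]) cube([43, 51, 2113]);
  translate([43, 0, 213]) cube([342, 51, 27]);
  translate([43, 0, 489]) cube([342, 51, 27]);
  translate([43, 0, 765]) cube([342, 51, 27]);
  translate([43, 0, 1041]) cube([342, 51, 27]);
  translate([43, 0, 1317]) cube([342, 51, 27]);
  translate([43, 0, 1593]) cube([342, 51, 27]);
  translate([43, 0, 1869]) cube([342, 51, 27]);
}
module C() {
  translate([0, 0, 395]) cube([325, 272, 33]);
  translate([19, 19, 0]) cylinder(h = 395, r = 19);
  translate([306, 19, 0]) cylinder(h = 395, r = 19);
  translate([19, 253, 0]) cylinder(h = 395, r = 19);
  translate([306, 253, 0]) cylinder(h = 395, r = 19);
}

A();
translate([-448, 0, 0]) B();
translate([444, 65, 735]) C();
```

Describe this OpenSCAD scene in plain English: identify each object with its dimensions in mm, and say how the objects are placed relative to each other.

A is a rectangular dining table. The top is 1578×682×42 mm with its upper surface at z = 735 mm. It stands on four round legs of 56 mm diameter, each leg's bounding box inset 20 mm from the nearest pair of top edges, running from the floor to the underside of the top.

B is a straight ladder. Two 43×51 mm vertical rails, 2113 mm tall, stand 428 mm apart (outside-to-outside) with their front faces coplanar on the −y side. 7 rungs, each 51 mm deep and 27 mm tall, span between the inner faces of the rails, front faces flush with the rails. The lowest rung's underside is at z = 213 mm and rungs are spaced 276 mm apart (underside to underside).

C is a four-legged stool. The seat is a 325×272×33 mm slab whose top surface is at z = 428 mm; four round legs, each 38 mm in diameter, run from the floor (z = 0) to the underside of the seat, each leg's axis is inset half a diameter from the nearest pair of seat edges (so the leg's bounding box is flush with the corner).

The ladder is on the floor beside the table on its −x side. The stool is on top of the table.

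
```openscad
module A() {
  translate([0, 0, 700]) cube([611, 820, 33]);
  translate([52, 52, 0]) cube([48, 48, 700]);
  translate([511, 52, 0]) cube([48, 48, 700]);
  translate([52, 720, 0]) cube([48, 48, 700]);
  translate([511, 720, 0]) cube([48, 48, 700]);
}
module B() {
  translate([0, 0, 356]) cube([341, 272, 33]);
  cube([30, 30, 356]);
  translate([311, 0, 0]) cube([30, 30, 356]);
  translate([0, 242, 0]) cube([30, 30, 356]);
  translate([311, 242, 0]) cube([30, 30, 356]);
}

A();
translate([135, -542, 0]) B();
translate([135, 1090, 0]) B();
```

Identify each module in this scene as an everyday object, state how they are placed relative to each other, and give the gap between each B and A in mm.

Each stool's nearest face is 270 mm from the table's bounding box.

A is a table. B is a stool. Two stools sit around the table at the −y, +y sides. The gap between each stool and the table is 270 mm.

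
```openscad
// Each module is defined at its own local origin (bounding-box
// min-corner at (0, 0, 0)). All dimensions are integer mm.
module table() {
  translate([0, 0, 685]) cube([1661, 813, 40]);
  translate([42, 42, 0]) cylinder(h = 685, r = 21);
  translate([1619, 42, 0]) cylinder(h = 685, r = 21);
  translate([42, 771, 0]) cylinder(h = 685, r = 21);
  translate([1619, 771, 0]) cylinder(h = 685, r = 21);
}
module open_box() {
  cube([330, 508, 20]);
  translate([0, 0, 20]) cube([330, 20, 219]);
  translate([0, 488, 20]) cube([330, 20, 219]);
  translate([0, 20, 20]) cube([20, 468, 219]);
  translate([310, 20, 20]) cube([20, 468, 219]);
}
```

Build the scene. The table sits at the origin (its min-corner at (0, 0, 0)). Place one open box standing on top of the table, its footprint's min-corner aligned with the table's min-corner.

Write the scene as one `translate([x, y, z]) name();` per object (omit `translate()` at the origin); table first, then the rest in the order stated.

table();
translate([0, 0, 725]) open_box();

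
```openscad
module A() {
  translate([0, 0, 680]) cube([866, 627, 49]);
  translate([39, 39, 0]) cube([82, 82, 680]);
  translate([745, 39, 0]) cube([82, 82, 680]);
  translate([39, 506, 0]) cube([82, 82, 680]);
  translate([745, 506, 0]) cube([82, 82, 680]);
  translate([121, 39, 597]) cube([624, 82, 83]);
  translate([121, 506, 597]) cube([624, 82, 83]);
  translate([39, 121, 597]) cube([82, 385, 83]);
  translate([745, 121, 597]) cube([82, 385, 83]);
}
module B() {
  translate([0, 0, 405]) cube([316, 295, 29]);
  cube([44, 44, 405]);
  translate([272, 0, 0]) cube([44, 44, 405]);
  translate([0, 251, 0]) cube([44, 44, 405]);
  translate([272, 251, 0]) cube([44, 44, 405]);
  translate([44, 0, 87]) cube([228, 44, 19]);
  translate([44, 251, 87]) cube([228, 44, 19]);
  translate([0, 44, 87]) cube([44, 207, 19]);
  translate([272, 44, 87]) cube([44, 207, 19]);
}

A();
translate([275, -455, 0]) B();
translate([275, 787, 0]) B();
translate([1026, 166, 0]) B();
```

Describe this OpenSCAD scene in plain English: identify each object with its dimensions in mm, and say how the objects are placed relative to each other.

A is a rectangular dining table. The top is 866×627×49 mm with its upper surface at z = 729 mm. It stands on four 82×82 mm square legs, each inset 39 mm from the nearest pair of top edges, running from the floor to the underside of the top. Four apron rails, 82 mm thick and 83 mm tall, run between adjacent legs with their top edges flush with the underside of the top and their outer faces flush with the legs' outer faces.

B is a four-legged stool. The seat is 316×295 mm, 29 mm thick, top at z = 434 mm. It stands on four square legs, each 44×44 mm in cross-section, from z = 0 to the seat underside, each flush with a corner of the seat. Four stretchers, 44 mm wide and 19 mm tall, connect adjacent legs with their undersides at z = 87 mm, each running between the inner faces of the legs it joins and aligned with the legs' outer faces on the other axis.

Three stools sit around the table at the −y, +y, +x sides.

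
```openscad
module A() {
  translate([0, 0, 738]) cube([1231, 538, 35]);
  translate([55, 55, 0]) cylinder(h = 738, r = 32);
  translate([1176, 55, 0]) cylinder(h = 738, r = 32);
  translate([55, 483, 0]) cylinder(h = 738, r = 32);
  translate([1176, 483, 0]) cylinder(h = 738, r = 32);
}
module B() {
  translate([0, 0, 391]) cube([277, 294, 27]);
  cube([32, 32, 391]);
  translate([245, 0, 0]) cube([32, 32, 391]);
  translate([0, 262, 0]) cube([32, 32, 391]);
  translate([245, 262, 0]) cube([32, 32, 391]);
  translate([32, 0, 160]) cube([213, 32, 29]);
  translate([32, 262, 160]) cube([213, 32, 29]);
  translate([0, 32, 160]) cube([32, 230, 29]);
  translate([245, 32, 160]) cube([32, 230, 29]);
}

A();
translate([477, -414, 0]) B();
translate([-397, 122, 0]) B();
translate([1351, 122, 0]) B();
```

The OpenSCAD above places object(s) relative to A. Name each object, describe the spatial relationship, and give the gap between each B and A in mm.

Each stool's nearest face is 120 mm from the table's bounding box.

A is a table. B is a stool. Three stools sit around the table at the −y, −x, +x sides. The gap between each stool and the table is 120 mm.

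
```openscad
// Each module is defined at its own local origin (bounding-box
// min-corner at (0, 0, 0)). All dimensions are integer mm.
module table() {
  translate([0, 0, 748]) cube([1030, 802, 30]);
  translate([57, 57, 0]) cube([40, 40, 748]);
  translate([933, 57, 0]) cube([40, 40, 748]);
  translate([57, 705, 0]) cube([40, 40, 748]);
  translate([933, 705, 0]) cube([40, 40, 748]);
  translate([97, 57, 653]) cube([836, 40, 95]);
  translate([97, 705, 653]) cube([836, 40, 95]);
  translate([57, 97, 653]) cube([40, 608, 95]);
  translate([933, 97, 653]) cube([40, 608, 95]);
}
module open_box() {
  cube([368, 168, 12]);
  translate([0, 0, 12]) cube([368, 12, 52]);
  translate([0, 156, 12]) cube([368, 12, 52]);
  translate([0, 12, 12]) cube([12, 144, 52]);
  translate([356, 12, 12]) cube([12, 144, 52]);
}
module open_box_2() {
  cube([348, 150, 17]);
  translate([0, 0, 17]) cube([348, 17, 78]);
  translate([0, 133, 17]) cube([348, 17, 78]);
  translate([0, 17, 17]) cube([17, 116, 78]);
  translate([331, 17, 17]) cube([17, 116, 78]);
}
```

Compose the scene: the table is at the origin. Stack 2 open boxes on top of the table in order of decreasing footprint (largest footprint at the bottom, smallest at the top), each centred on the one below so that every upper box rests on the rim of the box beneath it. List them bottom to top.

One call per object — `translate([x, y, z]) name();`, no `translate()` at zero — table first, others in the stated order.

table();
translate([331, 317, 778]) open_box();
translate([341, 326, 842]) open_box_2();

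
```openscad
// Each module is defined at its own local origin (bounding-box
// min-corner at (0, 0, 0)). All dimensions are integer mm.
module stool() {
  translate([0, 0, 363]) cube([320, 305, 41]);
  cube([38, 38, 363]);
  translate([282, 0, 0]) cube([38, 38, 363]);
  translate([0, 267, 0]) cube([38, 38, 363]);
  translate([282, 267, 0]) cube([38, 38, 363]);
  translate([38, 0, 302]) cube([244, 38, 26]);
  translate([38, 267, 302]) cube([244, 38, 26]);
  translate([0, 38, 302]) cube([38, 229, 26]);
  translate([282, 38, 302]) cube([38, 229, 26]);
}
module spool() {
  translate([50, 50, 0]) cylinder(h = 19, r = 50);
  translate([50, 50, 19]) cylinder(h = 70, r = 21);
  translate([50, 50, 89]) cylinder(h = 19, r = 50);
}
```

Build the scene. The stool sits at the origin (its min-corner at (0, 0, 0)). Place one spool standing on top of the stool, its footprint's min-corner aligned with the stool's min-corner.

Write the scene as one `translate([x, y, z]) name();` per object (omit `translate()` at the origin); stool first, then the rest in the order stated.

stool();
translate([0, 0, 404]) spool();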